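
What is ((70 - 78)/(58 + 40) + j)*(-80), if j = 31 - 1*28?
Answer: -11440/49 ≈ -233.47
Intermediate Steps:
j = 3 (j = 31 - 28 = 3)
((70 - 78)/(58 + 40) + j)*(-80) = ((70 - 78)/(58 + 40) + 3)*(-80) = (-8/98 + 3)*(-80) = (-8*1/98 + 3)*(-80) = (-4/49 + 3)*(-80) = (143/49)*(-80) = -11440/49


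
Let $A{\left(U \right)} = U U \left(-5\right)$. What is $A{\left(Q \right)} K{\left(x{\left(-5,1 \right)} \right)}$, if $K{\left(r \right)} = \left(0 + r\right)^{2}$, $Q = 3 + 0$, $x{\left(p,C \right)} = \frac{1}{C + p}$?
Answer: $- \frac{45}{16} \approx -2.8125$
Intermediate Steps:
$Q = 3$
$A{\left(U \right)} = - 5 U^{2}$ ($A{\left(U \right)} = U^{2} \left(-5\right) = - 5 U^{2}$)
$K{\left(r \right)} = r^{2}$
$A{\left(Q \right)} K{\left(x{\left(-5,1 \right)} \right)} = - 5 \cdot 3^{2} \left(\frac{1}{1 - 5}\right)^{2} = \left(-5\right) 9 \left(\frac{1}{-4}\right)^{2} = - 45 \left(- \frac{1}{4}\right)^{2} = \left(-45\right) \frac{1}{16} = - \frac{45}{16}$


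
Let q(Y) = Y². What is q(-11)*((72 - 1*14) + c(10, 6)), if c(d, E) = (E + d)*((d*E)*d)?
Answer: 1168618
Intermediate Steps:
c(d, E) = E*d²*(E + d) (c(d, E) = (E + d)*((E*d)*d) = (E + d)*(E*d²) = E*d²*(E + d))
q(-11)*((72 - 1*14) + c(10, 6)) = (-11)²*((72 - 1*14) + 6*10²*(6 + 10)) = 121*((72 - 14) + 6*100*16) = 121*(58 + 9600) = 121*9658 = 1168618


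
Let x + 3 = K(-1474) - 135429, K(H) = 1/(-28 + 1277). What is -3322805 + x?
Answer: -4319338012/1249 ≈ -3.4582e+6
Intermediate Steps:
K(H) = 1/1249
x = -169154567/1249 (x = -3 + (1/1249 - 135429) = -3 - 169150820/1249 = -169154567/1249 ≈ -1.3543e+5)
-3322805 + x = -3322805 - 169154567/1249 = -4319338012/1249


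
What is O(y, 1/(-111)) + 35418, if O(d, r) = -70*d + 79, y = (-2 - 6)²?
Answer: 31017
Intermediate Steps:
y = 64 (y = (-8)² = 64)
O(d, r) = 79 - 70*d
O(y, 1/(-111)) + 35418 = (79 - 70*64) + 35418 = (79 - 4480) + 35418 = -4401 + 35418 = 31017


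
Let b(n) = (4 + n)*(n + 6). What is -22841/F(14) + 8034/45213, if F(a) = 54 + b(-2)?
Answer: -344070675/934402 ≈ -368.23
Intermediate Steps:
b(n) = (4 + n)*(6 + n)
F(a) = 62 (F(a) = 54 + (24 + (-2)**2 + 10*(-2)) = 54 + (24 + 4 - 20) = 54 + 8 = 62)
-22841/F(14) + 8034/45213 = -22841/62 + 8034/45213 = -22841*1/62 + 8034*(1/45213) = -22841/62 + 2678/15071 = -344070675/934402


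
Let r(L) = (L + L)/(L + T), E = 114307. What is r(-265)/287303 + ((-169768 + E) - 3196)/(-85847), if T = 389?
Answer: 1044821838947/1529174239742 ≈ 0.68326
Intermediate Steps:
r(L) = 2*L/(389 + L) (r(L) = (L + L)/(L + 389) = (2*L)/(389 + L) = 2*L/(389 + L))
r(-265)/287303 + ((-169768 + E) - 3196)/(-85847) = (2*(-265)/(389 - 265))/287303 + ((-169768 + 114307) - 3196)/(-85847) = (2*(-265)/124)*(1/287303) + (-55461 - 3196)*(-1/85847) = (2*(-265)*(1/124))*(1/287303) - 58657*(-1/85847) = -265/62*1/287303 + 58657/85847 = -265/17812786 + 58657/85847 = 1044821838947/1529174239742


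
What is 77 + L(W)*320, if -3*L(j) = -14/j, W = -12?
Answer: -427/9 ≈ -47.444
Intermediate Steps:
L(j) = 14/(3*j) (L(j) = -(-14)/(3*j) = 14/(3*j))
77 + L(W)*320 = 77 + ((14/3)/(-12))*320 = 77 + ((14/3)*(-1/12))*320 = 77 - 7/18*320 = 77 - 1120/9 = -427/9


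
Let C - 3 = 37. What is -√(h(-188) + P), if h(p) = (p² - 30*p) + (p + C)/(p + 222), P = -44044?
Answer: -61*I*√238/17 ≈ -55.357*I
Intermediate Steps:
C = 40 (C = 3 + 37 = 40)
h(p) = p² - 30*p + (40 + p)/(222 + p) (h(p) = (p² - 30*p) + (p + 40)/(p + 222) = (p² - 30*p) + (40 + p)/(222 + p) = p² - 30*p + (40 + p)/(222 + p))
-√(h(-188) + P) = -√((40 + (-188)³ - 6659*(-188) + 192*(-188)²)/(222 - 188) - 44044) = -√((40 - 6644672 + 1251892 + 192*35344)/34 - 44044) = -√((40 - 6644672 + 1251892 + 6786048)/34 - 44044) = -√((1/34)*1393308 - 44044) = -√(696654/17 - 44044) = -√(-52094/17) = -61*I*√238/17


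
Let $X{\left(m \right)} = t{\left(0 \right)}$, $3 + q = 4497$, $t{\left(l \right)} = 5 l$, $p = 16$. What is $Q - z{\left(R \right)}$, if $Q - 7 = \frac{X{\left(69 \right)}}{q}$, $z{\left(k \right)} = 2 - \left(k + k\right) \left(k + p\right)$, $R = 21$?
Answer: $1559$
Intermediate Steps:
$q = 4494$ ($q = -3 + 4497 = 4494$)
$X{\left(m \right)} = 0$ ($X{\left(m \right)} = 5 \cdot 0 = 0$)
$z{\left(k \right)} = 2 - 2 k \left(16 + k\right)$ ($z{\left(k \right)} = 2 - \left(k + k\right) \left(k + 16\right) = 2 - 2 k \left(16 + k\right)$)
$Q = 7$ ($Q = 7 + \frac{0}{4494} = 7 + 0 \cdot \frac{1}{4494} = 7 + 0 = 7$)
$Q - z{\left(R \right)} = 7 - \left(2 - 672 - 2 \cdot 21^{2}\right) = 7 - \left(2 - 672 - 882\right) = 7 - -1552 = 7 + 1552 = 1559$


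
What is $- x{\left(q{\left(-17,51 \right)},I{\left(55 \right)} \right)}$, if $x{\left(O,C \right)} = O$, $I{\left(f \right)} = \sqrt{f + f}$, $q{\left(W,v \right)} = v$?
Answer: $-51$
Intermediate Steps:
$I{\left(f \right)} = \sqrt{2} \sqrt{f}$ ($I{\left(f \right)} = \sqrt{2 f} = \sqrt{2} \sqrt{f}$)
$- x{\left(q{\left(-17,51 \right)},I{\left(55 \right)} \right)} = \left(-1\right) 51 = -51$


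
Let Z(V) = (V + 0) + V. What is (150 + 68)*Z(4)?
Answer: 1744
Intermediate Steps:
Z(V) = 2*V (Z(V) = V + V = 2*V)
(150 + 68)*Z(4) = (150 + 68)*(2*4) = 218*8 = 1744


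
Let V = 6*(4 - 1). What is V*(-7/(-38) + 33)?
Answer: 11349/19 ≈ 597.32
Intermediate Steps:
V = 18 (V = 6*3 = 18)
V*(-7/(-38) + 33) = 18*(-7/(-38) + 33) = 18*(-7*(-1/38) + 33) = 18*(7/38 + 33) = 18*(1261/38) = 11349/19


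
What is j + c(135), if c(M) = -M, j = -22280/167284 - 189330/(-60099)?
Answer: -8505790235/64446161 ≈ -131.98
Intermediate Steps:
j = 194441500/64446161 (j = -22280*1/167284 - 189330*(-1/60099) = -5570/41821 + 63110/20033 = 194441500/64446161 ≈ 3.0171)
j + c(135) = 194441500/64446161 - 1*135 = 194441500/64446161 - 135 = -8505790235/64446161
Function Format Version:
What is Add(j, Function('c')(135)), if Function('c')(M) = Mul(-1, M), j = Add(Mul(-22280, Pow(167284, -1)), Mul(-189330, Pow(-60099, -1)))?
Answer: Rational(-8505790235, 64446161) ≈ -131.98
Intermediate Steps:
j = Rational(194441500, 64446161) (j = Add(Mul(-22280, Rational(1, 167284)), Mul(-189330, Rational(-1, 60099))) = Add(Rational(-5570, 41821), Rational(63110, 20033)) = Rational(194441500, 64446161) ≈ 3.0171)
Add(j, Function('c')(135)) = Add(Rational(194441500, 64446161), Mul(-1, 135)) = Add(Rational(194441500, 64446161), -135) = Rational(-8505790235, 64446161)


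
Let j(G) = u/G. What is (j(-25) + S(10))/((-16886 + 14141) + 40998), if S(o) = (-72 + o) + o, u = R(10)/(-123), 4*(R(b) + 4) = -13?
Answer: -639629/470511900 ≈ -0.0013594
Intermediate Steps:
R(b) = -29/4 (R(b) = -4 + (1/4)*(-13) = -4 - 13/4 = -29/4)
u = 29/492 (u = -29/4/(-123) = -29/4*(-1/123) = 29/492 ≈ 0.058943)
j(G) = 29/(492*G)
S(o) = -72 + 2*o
(j(-25) + S(10))/((-16886 + 14141) + 40998) = ((29/492)/(-25) + (-72 + 2*10))/((-16886 + 14141) + 40998) = ((29/492)*(-1/25) + (-72 + 20))/(-2745 + 40998) = (-29/12300 - 52)/38253 = -639629/12300*1/38253 = -639629/470511900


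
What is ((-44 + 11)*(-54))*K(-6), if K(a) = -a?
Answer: 10692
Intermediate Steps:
((-44 + 11)*(-54))*K(-6) = ((-44 + 11)*(-54))*(-1*(-6)) = -33*(-54)*6 = 1782*6 = 10692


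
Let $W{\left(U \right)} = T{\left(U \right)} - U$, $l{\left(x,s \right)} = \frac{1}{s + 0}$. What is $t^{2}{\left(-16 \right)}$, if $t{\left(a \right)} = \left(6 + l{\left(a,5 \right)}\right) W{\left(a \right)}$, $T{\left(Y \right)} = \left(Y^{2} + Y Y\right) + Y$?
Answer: $\frac{251920384}{25} \approx 1.0077 \cdot 10^{7}$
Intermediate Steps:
$T{\left(Y \right)} = Y + 2 Y^{2}$ ($T{\left(Y \right)} = \left(Y^{2} + Y^{2}\right) + Y = 2 Y^{2} + Y = Y + 2 Y^{2}$)
$l{\left(x,s \right)} = \frac{1}{s}$
$W{\left(U \right)} = - U + U \left(1 + 2 U\right)$ ($W{\left(U \right)} = U \left(1 + 2 U\right) - U = - U + U \left(1 + 2 U\right)$)
$t{\left(a \right)} = \frac{62 a^{2}}{5}$ ($t{\left(a \right)} = \left(6 + \frac{1}{5}\right) 2 a^{2} = \frac{31 \cdot 2 a^{2}}{5} = \frac{62 a^{2}}{5}$)
$t^{2}{\left(-16 \right)} = \left(\frac{62 \left(-16\right)^{2}}{5}\right)^{2} = \left(\frac{62}{5} \cdot 256\right)^{2} = \left(\frac{15872}{5}\right)^{2} = \frac{251920384}{25}$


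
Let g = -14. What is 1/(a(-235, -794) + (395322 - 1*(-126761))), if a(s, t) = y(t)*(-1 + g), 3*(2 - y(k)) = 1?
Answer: 1/522058 ≈ 1.9155e-6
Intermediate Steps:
y(k) = 5/3 (y(k) = 2 - ⅓*1 = 2 - ⅓ = 5/3)
a(s, t) = -25 (a(s, t) = 5*(-1 - 14)/3 = (5/3)*(-15) = -25)
1/(a(-235, -794) + (395322 - 1*(-126761))) = 1/(-25 + (395322 - 1*(-126761))) = 1/(-25 + (395322 + 126761)) = 1/(-25 + 522083) = 1/522058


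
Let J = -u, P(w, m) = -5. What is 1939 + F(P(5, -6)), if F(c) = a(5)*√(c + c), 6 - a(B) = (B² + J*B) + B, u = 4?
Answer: 1939 - 4*I*√10 ≈ 1939.0 - 12.649*I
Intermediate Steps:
J = -4 (J = -1*4 = -4)
a(B) = 6 - B² + 3*B (a(B) = 6 - ((B² - 4*B) + B) = 6 - (B² - 3*B) = 6 + (-B² + 3*B) = 6 - B² + 3*B)
F(c) = -4*√2*√c (F(c) = (6 - 1*5² + 3*5)*√(c + c) = (6 - 1*25 + 15)*√(2*c) = (6 - 25 + 15)*(√2*√c) = -4*√2*√c)
1939 + F(P(5, -6)) = 1939 - 4*√2*√(-5) = 1939 - 4*√2*I*√5 = 1939 - 4*I*√10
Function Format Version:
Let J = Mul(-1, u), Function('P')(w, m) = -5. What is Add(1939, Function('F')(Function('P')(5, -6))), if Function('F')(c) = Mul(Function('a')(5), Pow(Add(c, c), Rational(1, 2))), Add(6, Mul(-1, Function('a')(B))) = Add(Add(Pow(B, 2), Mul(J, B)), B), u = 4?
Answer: Add(1939, Mul(-4, I, Pow(10, Rational(1, 2)))) ≈ Add(1939.0, Mul(-12.649, I))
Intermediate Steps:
J = -4 (J = Mul(-1, 4) = -4)
Function('a')(B) = Add(6, Mul(-1, Pow(B, 2)), Mul(3, B)) (Function('a')(B) = Add(6, Mul(-1, Add(Add(Pow(B, 2), Mul(-4, B)), B))) = Add(6, Mul(-1, Add(Pow(B, 2), Mul(-3, B)))) = Add(6, Add(Mul(-1, Pow(B, 2)), Mul(3, B))) = Add(6, Mul(-1, Pow(B, 2)), Mul(3, B)))
Function('F')(c) = Mul(-4, Pow(2, Rational(1, 2)), Pow(c, Rational(1, 2))) (Function('F')(c) = Mul(Add(6, Mul(-1, Pow(5, 2)), Mul(3, 5)), Pow(Add(c, c), Rational(1, 2))) = Mul(Add(6, Mul(-1, 25), 15), Pow(Mul(2, c), Rational(1, 2))) = Mul(Add(6, -25, 15), Mul(Pow(2, Rational(1, 2)), Pow(c, Rational(1, 2)))) = Mul(-4, Mul(Pow(2, Rational(1, 2)), Pow(c, Rational(1, 2)))) = Mul(-4, Pow(2, Rational(1, 2)), Pow(c, Rational(1, 2))))
Add(1939, Function('F')(Function('P')(5, -6))) = Add(1939, Mul(-4, Pow(2, Rational(1, 2)), Pow(-5, Rational(1, 2)))) = Add(1939, Mul(-4, Pow(2, Rational(1, 2)), Mul(I, Pow(5, Rational(1, 2))))) = Add(1939, Mul(-4, I, Pow(10, Rational(1, 2))))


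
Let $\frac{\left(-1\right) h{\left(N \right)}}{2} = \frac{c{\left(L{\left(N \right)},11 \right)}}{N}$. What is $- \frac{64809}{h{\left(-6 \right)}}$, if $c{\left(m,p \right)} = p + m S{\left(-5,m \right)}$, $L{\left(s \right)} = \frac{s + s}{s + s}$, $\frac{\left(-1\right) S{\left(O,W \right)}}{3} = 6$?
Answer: $\frac{194427}{7} \approx 27775.0$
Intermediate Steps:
$S{\left(O,W \right)} = -18$ ($S{\left(O,W \right)} = \left(-3\right) 6 = -18$)
$L{\left(s \right)} = 1$ ($L{\left(s \right)} = \frac{2 s}{2 s} = 2 s \frac{1}{2 s} = 1$)
$c{\left(m,p \right)} = p - 18 m$ ($c{\left(m,p \right)} = p + m \left(-18\right) = p - 18 m$)
$h{\left(N \right)} = \frac{14}{N}$ ($h{\left(N \right)} = - 2 \frac{11 - 18}{N} = - 2 \left(- \frac{7}{N}\right) = \frac{14}{N}$)
$- \frac{64809}{h{\left(-6 \right)}} = - \frac{64809}{14 \frac{1}{-6}} = - \frac{64809}{14 \left(- \frac{1}{6}\right)} = - \frac{64809}{- \frac{7}{3}} = \left(-64809\right) \left(- \frac{3}{7}\right) = \frac{194427}{7}$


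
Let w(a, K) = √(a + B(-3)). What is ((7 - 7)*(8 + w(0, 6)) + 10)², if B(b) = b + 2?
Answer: 100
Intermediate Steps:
B(b) = 2 + b
w(a, K) = √(-1 + a) (w(a, K) = √(a + (2 - 3)) = √(a - 1) = √(-1 + a))
((7 - 7)*(8 + w(0, 6)) + 10)² = ((7 - 7)*(8 + √(-1 + 0)) + 10)² = (0*(8 + √(-1)) + 10)² = (0*(8 + I) + 10)² = (0 + 10)² = 10² = 100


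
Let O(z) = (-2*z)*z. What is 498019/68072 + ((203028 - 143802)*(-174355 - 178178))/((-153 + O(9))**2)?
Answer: -157914889312189/750493800 ≈ -2.1041e+5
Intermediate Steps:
O(z) = -2*z**2
498019/68072 + ((203028 - 143802)*(-174355 - 178178))/((-153 + O(9))**2) = 498019/68072 + ((203028 - 143802)*(-174355 - 178178))/((-153 - 2*9**2)**2) = 498019*(1/68072) + (59226*(-352533))/((-153 - 2*81)**2) = 498019/68072 - 20879119458/(-153 - 162)**2 = 498019/68072 - 20879119458/((-315)**2) = 498019/68072 - 20879119458/99225 = 498019/68072 - 20879119458*1/99225 = 498019/68072 - 2319902162/11025 = -157914889312189/750493800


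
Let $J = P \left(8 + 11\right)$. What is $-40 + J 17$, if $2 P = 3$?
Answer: $\frac{889}{2} \approx 444.5$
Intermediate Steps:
$P = \frac{3}{2}$ ($P = \frac{1}{2} \cdot 3 = \frac{3}{2} \approx 1.5$)
$J = \frac{57}{2}$ ($J = \frac{3 \left(8 + 11\right)}{2} = \frac{3}{2} \cdot 19 = \frac{57}{2} \approx 28.5$)
$-40 + J 17 = -40 + \frac{57}{2} \cdot 17 = -40 + \frac{969}{2} = \frac{889}{2}$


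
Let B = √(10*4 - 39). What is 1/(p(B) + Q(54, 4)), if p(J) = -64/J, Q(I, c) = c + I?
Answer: -⅙ ≈ -0.16667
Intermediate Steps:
Q(I, c) = I + c
B = 1 (B = √(40 - 39) = √1 = 1)
1/(p(B) + Q(54, 4)) = 1/(-64/1 + (54 + 4)) = 1/(-64*1 + 58) = 1/(-64 + 58) = 1/(-6) = -⅙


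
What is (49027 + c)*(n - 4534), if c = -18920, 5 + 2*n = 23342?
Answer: 429596783/2 ≈ 2.1480e+8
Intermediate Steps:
n = 23337/2 (n = -5/2 + (1/2)*23342 = -5/2 + 11671 = 23337/2 ≈ 11669.)
(49027 + c)*(n - 4534) = (49027 - 18920)*(23337/2 - 4534) = 30107*(14269/2) = 429596783/2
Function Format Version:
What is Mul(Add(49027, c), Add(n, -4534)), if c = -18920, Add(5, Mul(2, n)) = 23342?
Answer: Rational(429596783, 2) ≈ 2.1480e+8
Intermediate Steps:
n = Rational(23337, 2) (n = Add(Rational(-5, 2), Mul(Rational(1, 2), 23342)) = Add(Rational(-5, 2), 11671) = Rational(23337, 2) ≈ 11669.)
Mul(Add(49027, c), Add(n, -4534)) = Mul(Add(49027, -18920), Add(Rational(23337, 2), -4534)) = Mul(30107, Rational(14269, 2)) = Rational(429596783, 2)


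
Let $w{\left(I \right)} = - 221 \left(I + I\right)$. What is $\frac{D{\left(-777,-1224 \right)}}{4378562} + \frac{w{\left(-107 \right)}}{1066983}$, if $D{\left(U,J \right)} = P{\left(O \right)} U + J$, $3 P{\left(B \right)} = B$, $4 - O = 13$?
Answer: $\frac{208260861409}{4671851218446} \approx 0.044578$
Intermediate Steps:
$O = -9$ ($O = 4 - 13 = -9$)
$P{\left(B \right)} = \frac{B}{3}$
$w{\left(I \right)} = - 442 I$ ($w{\left(I \right)} = - 221 \cdot 2 I = - 442 I$)
$D{\left(U,J \right)} = J - 3 U$ ($D{\left(U,J \right)} = \frac{1}{3} \left(-9\right) U + J = - 3 U + J = J - 3 U$)
$\frac{D{\left(-777,-1224 \right)}}{4378562} + \frac{w{\left(-107 \right)}}{1066983} = \frac{-1224 - -2331}{4378562} + \frac{\left(-442\right) \left(-107\right)}{1066983} = \left(-1224 + 2331\right) \frac{1}{4378562} + 47294 \cdot \frac{1}{1066983} = 1107 \cdot \frac{1}{4378562} + \frac{47294}{1066983} = \frac{1107}{4378562} + \frac{47294}{1066983} = \frac{208260861409}{4671851218446}$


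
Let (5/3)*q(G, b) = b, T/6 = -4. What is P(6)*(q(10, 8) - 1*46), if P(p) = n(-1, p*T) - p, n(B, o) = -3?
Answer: 1854/5 ≈ 370.80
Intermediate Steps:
T = -24 (T = 6*(-4) = -24)
q(G, b) = 3*b/5
P(p) = -3 - p
P(6)*(q(10, 8) - 1*46) = (-3 - 1*6)*((⅗)*8 - 1*46) = (-3 - 6)*(24/5 - 46) = -9*(-206/5) = 1854/5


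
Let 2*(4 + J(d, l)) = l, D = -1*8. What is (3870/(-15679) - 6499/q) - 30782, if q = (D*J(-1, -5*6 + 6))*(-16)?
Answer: -988334270883/32110592 ≈ -30779.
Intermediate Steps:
D = -8
J(d, l) = -4 + l/2
q = -2048 (q = -8*(-4 + (-5*6 + 6)/2)*(-16) = -8*(-4 + (-30 + 6)/2)*(-16) = -8*(-4 + (½)*(-24))*(-16) = -8*(-4 - 12)*(-16) = -8*(-16)*(-16) = 128*(-16) = -2048)
(3870/(-15679) - 6499/q) - 30782 = (3870/(-15679) - 6499/(-2048)) - 30782 = (3870*(-1/15679) - 6499*(-1/2048)) - 30782 = (-3870/15679 + 6499/2048) - 30782 = 93972061/32110592 - 30782 = -988334270883/32110592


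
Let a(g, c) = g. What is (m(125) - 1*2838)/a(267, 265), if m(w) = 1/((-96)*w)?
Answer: -34056001/3204000 ≈ -10.629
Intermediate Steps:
m(w) = -1/(96*w)
(m(125) - 1*2838)/a(267, 265) = (-1/96/125 - 1*2838)/267 = (-1/96*1/125 - 2838)*(1/267) = (-1/12000 - 2838)*(1/267) = -34056001/12000*1/267 = -34056001/3204000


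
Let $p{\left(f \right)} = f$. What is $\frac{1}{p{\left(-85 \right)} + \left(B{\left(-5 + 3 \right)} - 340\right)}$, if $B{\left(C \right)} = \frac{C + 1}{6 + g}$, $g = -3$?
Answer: $- \frac{3}{1276} \approx -0.0023511$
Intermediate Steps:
$B{\left(C \right)} = \frac{1}{3} + \frac{C}{3}$ ($B{\left(C \right)} = \frac{C + 1}{6 - 3} = \frac{1 + C}{3} = \left(1 + C\right) \frac{1}{3} = \frac{1}{3} + \frac{C}{3}$)
$\frac{1}{p{\left(-85 \right)} + \left(B{\left(-5 + 3 \right)} - 340\right)} = \frac{1}{-85 + \left(\left(\frac{1}{3} + \frac{-5 + 3}{3}\right) - 340\right)} = \frac{1}{-85 + \left(\left(\frac{1}{3} + \frac{1}{3} \left(-2\right)\right) - 340\right)} = \frac{1}{-85 + \left(\left(\frac{1}{3} - \frac{2}{3}\right) - 340\right)} = \frac{1}{-85 - \frac{1021}{3}} = \frac{1}{- \frac{1276}{3}} = - \frac{3}{1276}$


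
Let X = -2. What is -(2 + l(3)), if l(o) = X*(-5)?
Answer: -12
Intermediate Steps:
l(o) = 10 (l(o) = -2*(-5) = 10)
-(2 + l(3)) = -(2 + 10) = -1*12 = -12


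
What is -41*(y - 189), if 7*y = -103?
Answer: 58466/7 ≈ 8352.3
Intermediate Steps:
y = -103/7 (y = (1/7)*(-103) = -103/7 ≈ -14.714)
-41*(y - 189) = -41*(-103/7 - 189) = -41*(-1426/7) = 58466/7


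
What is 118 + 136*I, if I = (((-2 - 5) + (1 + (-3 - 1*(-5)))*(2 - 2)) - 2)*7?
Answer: -8450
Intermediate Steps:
I = -63 (I = ((-7 + (1 + (-3 + 5))*0) - 2)*7 = ((-7 + (1 + 2)*0) - 2)*7 = ((-7 + 3*0) - 2)*7 = ((-7 + 0) - 2)*7 = (-7 - 2)*7 = -9*7 = -63)
118 + 136*I = 118 + 136*(-63) = 118 - 8568 = -8450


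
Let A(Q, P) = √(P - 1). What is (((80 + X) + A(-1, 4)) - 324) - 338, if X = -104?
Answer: -686 + √3 ≈ -684.27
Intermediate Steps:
A(Q, P) = √(-1 + P)
(((80 + X) + A(-1, 4)) - 324) - 338 = (((80 - 104) + √(-1 + 4)) - 324) - 338 = ((-24 + √3) - 324) - 338 = (-348 + √3) - 338 = -686 + √3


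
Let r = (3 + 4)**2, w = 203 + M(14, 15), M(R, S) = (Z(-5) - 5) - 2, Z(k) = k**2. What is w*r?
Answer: 10829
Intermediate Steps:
M(R, S) = 18 (M(R, S) = ((-5)**2 - 5) - 2 = (25 - 5) - 2 = 20 - 2 = 18)
w = 221 (w = 203 + 18 = 221)
r = 49 (r = 7**2 = 49)
w*r = 221*49 = 10829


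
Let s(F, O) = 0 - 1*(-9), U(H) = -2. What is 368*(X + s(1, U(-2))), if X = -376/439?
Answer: 1315600/439 ≈ 2996.8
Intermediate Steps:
s(F, O) = 9 (s(F, O) = 0 + 9 = 9)
X = -376/439 (X = -376*1/439 = -376/439 ≈ -0.85649)
368*(X + s(1, U(-2))) = 368*(-376/439 + 9) = 368*(3575/439) = 1315600/439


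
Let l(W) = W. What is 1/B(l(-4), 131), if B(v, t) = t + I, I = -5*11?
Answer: 1/76 ≈ 0.013158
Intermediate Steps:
I = -55
B(v, t) = -55 + t (B(v, t) = t - 55 = -55 + t)
1/B(l(-4), 131) = 1/(-55 + 131) = 1/76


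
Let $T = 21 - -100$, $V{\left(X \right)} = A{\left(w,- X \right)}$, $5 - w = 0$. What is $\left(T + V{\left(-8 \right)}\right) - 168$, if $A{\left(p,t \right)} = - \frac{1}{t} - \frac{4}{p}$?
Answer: $- \frac{1917}{40} \approx -47.925$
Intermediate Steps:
$w = 5$ ($w = 5 - 0 = 5 + 0 = 5$)
$V{\left(X \right)} = - \frac{4}{5} + \frac{1}{X}$ ($V{\left(X \right)} = - \frac{1}{\left(-1\right) X} - \frac{4}{5} = - \frac{-1}{X} - \frac{4}{5} = \frac{1}{X} - \frac{4}{5} = - \frac{4}{5} + \frac{1}{X}$)
$T = 121$ ($T = 21 + 100 = 121$)
$\left(T + V{\left(-8 \right)}\right) - 168 = \left(121 - \left(\frac{4}{5} - \frac{1}{-8}\right)\right) - 168 = \left(121 - \frac{37}{40}\right) - 168 = \frac{4803}{40} - 168 = - \frac{1917}{40}$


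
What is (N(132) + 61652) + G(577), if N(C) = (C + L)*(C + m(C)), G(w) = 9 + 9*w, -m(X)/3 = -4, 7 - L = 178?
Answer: 61238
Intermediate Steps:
L = -171 (L = 7 - 1*178 = 7 - 178 = -171)
m(X) = 12 (m(X) = -3*(-4) = 12)
N(C) = (-171 + C)*(12 + C) (N(C) = (C - 171)*(C + 12) = (-171 + C)*(12 + C))
(N(132) + 61652) + G(577) = ((-2052 + 132² - 159*132) + 61652) + (9 + 9*577) = ((-2052 + 17424 - 20988) + 61652) + (9 + 5193) = (-5616 + 61652) + 5202 = 56036 + 5202 = 61238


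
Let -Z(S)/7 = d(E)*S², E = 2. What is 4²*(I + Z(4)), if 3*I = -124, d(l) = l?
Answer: -12736/3 ≈ -4245.3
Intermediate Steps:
Z(S) = -14*S²
I = -124/3 (I = (⅓)*(-124) = -124/3 ≈ -41.333)
4²*(I + Z(4)) = 4²*(-124/3 - 14*4²) = 16*(-124/3 - 14*16) = 16*(-124/3 - 224) = 16*(-796/3) = -12736/3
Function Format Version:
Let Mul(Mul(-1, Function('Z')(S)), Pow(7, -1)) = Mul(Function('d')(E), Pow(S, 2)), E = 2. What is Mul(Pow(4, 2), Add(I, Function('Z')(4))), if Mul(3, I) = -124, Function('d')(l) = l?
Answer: Rational(-12736, 3) ≈ -4245.3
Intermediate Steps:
Function('Z')(S) = Mul(-14, Pow(S, 2)) (Function('Z')(S) = Mul(-7, Mul(2, Pow(S, 2))) = Mul(-14, Pow(S, 2)))
I = Rational(-124, 3) (I = Mul(Rational(1, 3), -124) = Rational(-124, 3) ≈ -41.333)
Mul(Pow(4, 2), Add(I, Function('Z')(4))) = Mul(Pow(4, 2), Add(Rational(-124, 3), Mul(-14, Pow(4, 2)))) = Mul(16, Add(Rational(-124, 3), Mul(-14, 16))) = Mul(16, Add(Rational(-124, 3), -224)) = Mul(16, Rational(-796, 3)) = Rational(-12736, 3)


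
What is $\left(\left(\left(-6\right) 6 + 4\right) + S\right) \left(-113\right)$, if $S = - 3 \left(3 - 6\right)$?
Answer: $2599$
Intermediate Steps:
$S = 9$ ($S = \left(-3\right) \left(-3\right) = 9$)
$\left(\left(\left(-6\right) 6 + 4\right) + S\right) \left(-113\right) = \left(\left(\left(-6\right) 6 + 4\right) + 9\right) \left(-113\right) = \left(\left(-36 + 4\right) + 9\right) \left(-113\right) = \left(-32 + 9\right) \left(-113\right) = \left(-23\right) \left(-113\right) = 2599$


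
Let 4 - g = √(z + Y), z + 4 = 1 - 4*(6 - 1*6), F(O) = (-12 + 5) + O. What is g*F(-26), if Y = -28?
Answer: -132 + 33*I*√31 ≈ -132.0 + 183.74*I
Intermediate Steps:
F(O) = -7 + O
z = -3 (z = -4 + (1 - 4*(6 - 1*6)) = -4 + (1 - 4*(6 - 6)) = -4 + (1 - 4*0) = -4 + (1 + 0) = -4 + 1 = -3)
g = 4 - I*√31 (g = 4 - √(-3 - 28) = 4 - √(-31) = 4 - I*√31 ≈ 4.0 - 5.5678*I)
g*F(-26) = (4 - I*√31)*(-7 - 26) = (4 - I*√31)*(-33) = -132 + 33*I*√31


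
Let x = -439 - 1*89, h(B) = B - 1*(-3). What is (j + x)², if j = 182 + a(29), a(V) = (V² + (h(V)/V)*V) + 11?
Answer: 289444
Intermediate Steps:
h(B) = 3 + B (h(B) = B + 3 = 3 + B)
x = -528 (x = -439 - 89 = -528)
a(V) = 14 + V + V² (a(V) = (V² + ((3 + V)/V)*V) + 11 = (V² + (3 + V)) + 11 = (3 + V + V²) + 11 = 14 + V + V²)
j = 1066 (j = 182 + (14 + 29 + 29²) = 182 + (14 + 29 + 841) = 182 + 884 = 1066)
(j + x)² = (1066 - 528)² = 538² = 289444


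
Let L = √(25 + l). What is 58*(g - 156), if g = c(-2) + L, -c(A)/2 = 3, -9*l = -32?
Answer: -9396 + 58*√257/3 ≈ -9086.1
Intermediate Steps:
l = 32/9 (l = -⅑*(-32) = 32/9 ≈ 3.5556)
c(A) = -6 (c(A) = -2*3 = -6)
L = √257/3 (L = √(25 + 32/9) = √(257/9) = √257/3 ≈ 5.3437)
g = -6 + √257/3 ≈ -0.65626
58*(g - 156) = 58*((-6 + √257/3) - 156) = 58*(-162 + √257/3) = -9396 + 58*√257/3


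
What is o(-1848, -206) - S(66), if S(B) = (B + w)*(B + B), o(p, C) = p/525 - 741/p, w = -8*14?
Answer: 93460767/15400 ≈ 6068.9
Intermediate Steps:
w = -112
o(p, C) = -741/p + p/525 (o(p, C) = p*(1/525) - 741/p = p/525 - 741/p = -741/p + p/525)
S(B) = 2*B*(-112 + B) (S(B) = (B - 112)*(B + B) = (-112 + B)*(2*B) = 2*B*(-112 + B))
o(-1848, -206) - S(66) = (-741/(-1848) + (1/525)*(-1848)) - 2*66*(-112 + 66) = (-741*(-1/1848) - 88/25) - 2*66*(-46) = (247/616 - 88/25) - 1*(-6072) = -48033/15400 + 6072 = 93460767/15400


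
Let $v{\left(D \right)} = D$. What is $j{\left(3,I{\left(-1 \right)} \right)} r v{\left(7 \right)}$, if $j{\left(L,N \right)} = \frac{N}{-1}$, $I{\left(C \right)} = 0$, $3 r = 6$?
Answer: $0$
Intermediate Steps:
$r = 2$ ($r = \frac{1}{3} \cdot 6 = 2$)
$j{\left(L,N \right)} = - N$ ($j{\left(L,N \right)} = N \left(-1\right) = - N$)
$j{\left(3,I{\left(-1 \right)} \right)} r v{\left(7 \right)} = \left(-1\right) 0 \cdot 2 \cdot 7 = 0 \cdot 2 \cdot 7 = 0 \cdot 7 = 0$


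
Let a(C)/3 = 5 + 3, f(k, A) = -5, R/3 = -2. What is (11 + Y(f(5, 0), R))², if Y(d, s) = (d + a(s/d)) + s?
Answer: 576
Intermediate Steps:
R = -6 (R = 3*(-2) = -6)
a(C) = 24 (a(C) = 3*(5 + 3) = 3*8 = 24)
Y(d, s) = 24 + d + s (Y(d, s) = (d + 24) + s = (24 + d) + s = 24 + d + s)
(11 + Y(f(5, 0), R))² = (11 + (24 - 5 - 6))² = (11 + 13)² = 24² = 576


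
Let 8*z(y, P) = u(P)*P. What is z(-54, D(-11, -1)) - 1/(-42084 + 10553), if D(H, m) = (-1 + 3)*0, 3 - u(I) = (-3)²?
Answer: 1/31531 ≈ 3.1715e-5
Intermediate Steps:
u(I) = -6 (u(I) = 3 - 1*(-3)² = 3 - 1*9 = 3 - 9 = -6)
D(H, m) = 0 (D(H, m) = 2*0 = 0)
z(y, P) = -3*P/4 (z(y, P) = (-6*P)/8 = -3*P/4)
z(-54, D(-11, -1)) - 1/(-42084 + 10553) = -¾*0 - 1/(-42084 + 10553) = 0 - 1/(-31531) = 0 - 1*(-1/31531) = 0 + 1/31531 = 1/31531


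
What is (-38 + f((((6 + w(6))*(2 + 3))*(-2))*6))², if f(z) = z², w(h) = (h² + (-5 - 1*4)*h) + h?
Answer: 16786311844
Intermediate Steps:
w(h) = h² - 8*h (w(h) = (h² + (-5 - 4)*h) + h = (h² - 9*h) + h = h² - 8*h)
(-38 + f((((6 + w(6))*(2 + 3))*(-2))*6))² = (-38 + ((((6 + 6*(-8 + 6))*(2 + 3))*(-2))*6)²)² = (-38 + ((((6 + 6*(-2))*5)*(-2))*6)²)² = (-38 + ((((6 - 12)*5)*(-2))*6)²)² = (-38 + ((-6*5*(-2))*6)²)² = (-38 + (-30*(-2)*6)²)² = (-38 + (60*6)²)² = (-38 + 360²)² = (-38 + 129600)² = 129562² = 16786311844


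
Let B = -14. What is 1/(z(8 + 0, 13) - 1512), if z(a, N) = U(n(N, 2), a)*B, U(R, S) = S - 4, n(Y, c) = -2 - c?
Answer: -1/1568 ≈ -0.00063775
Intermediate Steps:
U(R, S) = -4 + S
z(a, N) = 56 - 14*a (z(a, N) = (-4 + a)*(-14) = 56 - 14*a)
1/(z(8 + 0, 13) - 1512) = 1/((56 - 14*(8 + 0)) - 1512) = 1/((56 - 14*8) - 1512) = 1/((56 - 112) - 1512) = 1/(-56 - 1512) = 1/(-1568) = -1/1568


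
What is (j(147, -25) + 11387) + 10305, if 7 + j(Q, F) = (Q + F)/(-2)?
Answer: 21624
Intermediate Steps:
j(Q, F) = -7 - F/2 - Q/2 (j(Q, F) = -7 + (Q + F)/(-2) = -7 + (F + Q)*(-½) = -7 + (-F/2 - Q/2) = -7 - F/2 - Q/2)
(j(147, -25) + 11387) + 10305 = ((-7 - ½*(-25) - ½*147) + 11387) + 10305 = ((-7 + 25/2 - 147/2) + 11387) + 10305 = (-68 + 11387) + 10305 = 11319 + 10305 = 21624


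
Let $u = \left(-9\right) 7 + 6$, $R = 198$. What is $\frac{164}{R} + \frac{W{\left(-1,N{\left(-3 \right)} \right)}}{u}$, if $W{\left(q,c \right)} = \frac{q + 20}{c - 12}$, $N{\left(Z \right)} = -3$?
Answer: $\frac{421}{495} \approx 0.8505$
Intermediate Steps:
$u = -57$ ($u = -63 + 6 = -57$)
$W{\left(q,c \right)} = \frac{20 + q}{-12 + c}$
$\frac{164}{R} + \frac{W{\left(-1,N{\left(-3 \right)} \right)}}{u} = \frac{164}{198} + \frac{\frac{1}{-12 - 3} \left(20 - 1\right)}{-57} = 164 \cdot \frac{1}{198} + \frac{1}{-15} \cdot 19 \left(- \frac{1}{57}\right) = \frac{82}{99} + \left(- \frac{1}{15}\right) 19 \left(- \frac{1}{57}\right) = \frac{82}{99} - - \frac{1}{45} = \frac{82}{99} + \frac{1}{45} = \frac{421}{495}$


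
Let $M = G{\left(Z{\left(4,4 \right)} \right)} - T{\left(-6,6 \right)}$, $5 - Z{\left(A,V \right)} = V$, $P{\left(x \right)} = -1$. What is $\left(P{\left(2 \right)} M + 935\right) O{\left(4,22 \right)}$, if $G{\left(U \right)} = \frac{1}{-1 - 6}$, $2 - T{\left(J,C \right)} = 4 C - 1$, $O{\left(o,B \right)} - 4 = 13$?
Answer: $\frac{108783}{7} \approx 15540.0$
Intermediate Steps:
$O{\left(o,B \right)} = 17$ ($O{\left(o,B \right)} = 4 + 13 = 17$)
$Z{\left(A,V \right)} = 5 - V$
$T{\left(J,C \right)} = 3 - 4 C$ ($T{\left(J,C \right)} = 2 - \left(4 C - 1\right) = 2 - \left(-1 + 4 C\right) = 3 - 4 C$)
$G{\left(U \right)} = - \frac{1}{7}$ ($G{\left(U \right)} = \frac{1}{-7} = - \frac{1}{7}$)
$M = \frac{146}{7}$ ($M = - \frac{1}{7} - \left(3 - 24\right) = - \frac{1}{7} - -21 = - \frac{1}{7} + 21 = \frac{146}{7} \approx 20.857$)
$\left(P{\left(2 \right)} M + 935\right) O{\left(4,22 \right)} = \left(\left(-1\right) \frac{146}{7} + 935\right) 17 = \left(- \frac{146}{7} + 935\right) 17 = \frac{6399}{7} \cdot 17 = \frac{108783}{7}$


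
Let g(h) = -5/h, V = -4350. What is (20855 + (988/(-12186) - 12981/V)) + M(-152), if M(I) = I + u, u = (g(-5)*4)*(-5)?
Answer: 182756850661/8834850 ≈ 20686.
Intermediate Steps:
u = -20 (u = (-5/(-5)*4)*(-5) = (-5*(-1/5)*4)*(-5) = (1*4)*(-5) = 4*(-5) = -20)
M(I) = -20 + I (M(I) = I - 20 = -20 + I)
(20855 + (988/(-12186) - 12981/V)) + M(-152) = (20855 + (988/(-12186) - 12981/(-4350))) + (-20 - 152) = (20855 + (988*(-1/12186) - 12981*(-1/4350))) - 172 = (20855 + (-494/6093 + 4327/1450)) - 172 = (20855 + 25648111/8834850) - 172 = 184276444861/8834850 - 172 = 182756850661/8834850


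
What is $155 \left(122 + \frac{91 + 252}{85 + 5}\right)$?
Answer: $\frac{351013}{18} \approx 19501.0$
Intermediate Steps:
$155 \left(122 + \frac{91 + 252}{85 + 5}\right) = 155 \left(122 + \frac{343}{90}\right) = 155 \cdot \frac{11323}{90} = \frac{351013}{18}$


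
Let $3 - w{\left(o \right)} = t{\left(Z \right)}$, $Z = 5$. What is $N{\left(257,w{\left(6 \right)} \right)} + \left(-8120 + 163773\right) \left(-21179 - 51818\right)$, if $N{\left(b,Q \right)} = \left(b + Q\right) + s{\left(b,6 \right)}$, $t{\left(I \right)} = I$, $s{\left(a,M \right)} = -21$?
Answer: $-11362201807$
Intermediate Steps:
$w{\left(o \right)} = -2$ ($w{\left(o \right)} = 3 - 5 = -2$)
$N{\left(b,Q \right)} = -21 + Q + b$ ($N{\left(b,Q \right)} = \left(b + Q\right) - 21 = \left(Q + b\right) - 21 = -21 + Q + b$)
$N{\left(257,w{\left(6 \right)} \right)} + \left(-8120 + 163773\right) \left(-21179 - 51818\right) = \left(-21 - 2 + 257\right) + \left(-8120 + 163773\right) \left(-21179 - 51818\right) = 234 + 155653 \left(-72997\right) = 234 - 11362202041 = -11362201807$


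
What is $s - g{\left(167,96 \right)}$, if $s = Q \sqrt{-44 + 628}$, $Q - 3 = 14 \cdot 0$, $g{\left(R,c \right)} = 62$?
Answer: $-62 + 6 \sqrt{146} \approx 10.498$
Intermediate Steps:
$Q = 3$ ($Q = 3 + 14 \cdot 0 = 3 + 0 = 3$)
$s = 6 \sqrt{146}$ ($s = 3 \sqrt{-44 + 628} = 3 \sqrt{584} = 3 \cdot 2 \sqrt{146} = 6 \sqrt{146} \approx 72.498$)
$s - g{\left(167,96 \right)} = 6 \sqrt{146} - 62 = -62 + 6 \sqrt{146}$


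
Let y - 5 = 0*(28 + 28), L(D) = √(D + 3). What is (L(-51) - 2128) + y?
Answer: -2123 + 4*I*√3 ≈ -2123.0 + 6.9282*I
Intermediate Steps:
L(D) = √(3 + D)
y = 5 (y = 5 + 0*(28 + 28) = 5 + 0*56 = 5 + 0 = 5)
(L(-51) - 2128) + y = (√(3 - 51) - 2128) + 5 = (√(-48) - 2128) + 5 = (4*I*√3 - 2128) + 5 = (-2128 + 4*I*√3) + 5 = -2123 + 4*I*√3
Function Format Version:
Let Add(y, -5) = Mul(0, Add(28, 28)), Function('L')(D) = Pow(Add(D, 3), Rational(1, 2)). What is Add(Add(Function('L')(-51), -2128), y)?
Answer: Add(-2123, Mul(4, I, Pow(3, Rational(1, 2)))) ≈ Add(-2123.0, Mul(6.9282, I))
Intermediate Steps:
Function('L')(D) = Pow(Add(3, D), Rational(1, 2))
y = 5 (y = Add(5, Mul(0, Add(28, 28))) = Add(5, Mul(0, 56)) = Add(5, 0) = 5)
Add(Add(Function('L')(-51), -2128), y) = Add(Add(Pow(Add(3, -51), Rational(1, 2)), -2128), 5) = Add(Add(Pow(-48, Rational(1, 2)), -2128), 5) = Add(Add(Mul(4, I, Pow(3, Rational(1, 2))), -2128), 5) = Add(Add(-2128, Mul(4, I, Pow(3, Rational(1, 2)))), 5) = Add(-2123, Mul(4, I, Pow(3, Rational(1, 2))))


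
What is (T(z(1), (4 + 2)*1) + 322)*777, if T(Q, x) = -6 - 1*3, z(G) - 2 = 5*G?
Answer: 243201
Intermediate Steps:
z(G) = 2 + 5*G
T(Q, x) = -9 (T(Q, x) = -6 - 3 = -9)
(T(z(1), (4 + 2)*1) + 322)*777 = (-9 + 322)*777 = 313*777 = 243201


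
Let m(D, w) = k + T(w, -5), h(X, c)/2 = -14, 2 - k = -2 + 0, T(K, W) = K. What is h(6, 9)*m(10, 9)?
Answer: -364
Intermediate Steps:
k = 4 (k = 2 - (-2 + 0) = 2 - 1*(-2) = 2 + 2 = 4)
h(X, c) = -28 (h(X, c) = 2*(-14) = -28)
m(D, w) = 4 + w
h(6, 9)*m(10, 9) = -28*(4 + 9) = -28*13 = -364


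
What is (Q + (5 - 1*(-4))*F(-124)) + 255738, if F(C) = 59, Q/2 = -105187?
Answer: 45895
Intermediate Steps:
Q = -210374 (Q = 2*(-105187) = -210374)
(Q + (5 - 1*(-4))*F(-124)) + 255738 = (-210374 + (5 - 1*(-4))*59) + 255738 = (-210374 + (5 + 4)*59) + 255738 = (-210374 + 9*59) + 255738 = (-210374 + 531) + 255738 = -209843 + 255738 = 45895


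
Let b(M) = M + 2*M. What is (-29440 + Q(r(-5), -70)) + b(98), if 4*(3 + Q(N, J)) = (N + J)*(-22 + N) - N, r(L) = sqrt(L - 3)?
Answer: -28766 - 93*I*sqrt(2)/2 ≈ -28766.0 - 65.761*I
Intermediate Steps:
r(L) = sqrt(-3 + L)
Q(N, J) = -3 - N/4 + (-22 + N)*(J + N)/4 (Q(N, J) = -3 + ((N + J)*(-22 + N) - N)/4 = -3 + ((J + N)*(-22 + N) - N)/4 = -3 + ((-22 + N)*(J + N) - N)/4 = -3 + (-N + (-22 + N)*(J + N))/4 = -3 + (-N/4 + (-22 + N)*(J + N)/4) = -3 - N/4 + (-22 + N)*(J + N)/4)
b(M) = 3*M
(-29440 + Q(r(-5), -70)) + b(98) = (-29440 + (-3 - 23*sqrt(-3 - 5)/4 - 11/2*(-70) + (sqrt(-3 - 5))**2/4 + (1/4)*(-70)*sqrt(-3 - 5))) + 3*98 = (-29440 + (-3 - 23*I*sqrt(2)/2 + 385 + (sqrt(-8))**2/4 + (1/4)*(-70)*sqrt(-8))) + 294 = (-29440 + (-3 - 23*I*sqrt(2)/2 + 385 + (2*I*sqrt(2))**2/4 + (1/4)*(-70)*(2*I*sqrt(2)))) + 294 = (-29440 + (-3 - 23*I*sqrt(2)/2 + 385 + (1/4)*(-8) - 35*I*sqrt(2))) + 294 = (-29440 + (-3 - 23*I*sqrt(2)/2 + 385 - 2 - 35*I*sqrt(2))) + 294 = (-29440 + (380 - 93*I*sqrt(2)/2)) + 294 = (-29060 - 93*I*sqrt(2)/2) + 294 = -28766 - 93*I*sqrt(2)/2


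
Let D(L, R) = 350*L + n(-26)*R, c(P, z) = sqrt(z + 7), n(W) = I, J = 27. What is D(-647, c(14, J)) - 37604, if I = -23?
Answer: -264054 - 23*sqrt(34) ≈ -2.6419e+5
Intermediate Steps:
n(W) = -23
c(P, z) = sqrt(7 + z)
D(L, R) = -23*R + 350*L (D(L, R) = 350*L - 23*R = -23*R + 350*L)
D(-647, c(14, J)) - 37604 = (-23*sqrt(7 + 27) + 350*(-647)) - 37604 = (-23*sqrt(34) - 226450) - 37604 = (-226450 - 23*sqrt(34)) - 37604 = -264054 - 23*sqrt(34)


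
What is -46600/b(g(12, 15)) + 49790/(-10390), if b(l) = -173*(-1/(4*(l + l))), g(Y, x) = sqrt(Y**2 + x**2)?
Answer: -4979/1039 - 1118400*sqrt(41)/173 ≈ -41399.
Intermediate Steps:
b(l) = 173/(8*l) (b(l) = -173*(-1/(8*l)) = -(-173)/(8*l) = 173/(8*l))
-46600/b(g(12, 15)) + 49790/(-10390) = -46600*8*sqrt(12**2 + 15**2)/173 + 49790/(-10390) = -46600*8*sqrt(144 + 225)/173 + 49790*(-1/10390) = -46600*24*sqrt(41)/173 - 4979/1039 = -1118400*sqrt(41)/173 - 4979/1039 = -4979/1039 - 1118400*sqrt(41)/173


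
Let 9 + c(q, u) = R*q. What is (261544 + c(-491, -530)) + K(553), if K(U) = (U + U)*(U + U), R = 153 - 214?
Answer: 1514722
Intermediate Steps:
R = -61
K(U) = 4*U² (K(U) = (2*U)*(2*U) = 4*U²)
c(q, u) = -9 - 61*q
(261544 + c(-491, -530)) + K(553) = (261544 + (-9 - 61*(-491))) + 4*553² = (261544 + (-9 + 29951)) + 4*305809 = (261544 + 29942) + 1223236 = 291486 + 1223236 = 1514722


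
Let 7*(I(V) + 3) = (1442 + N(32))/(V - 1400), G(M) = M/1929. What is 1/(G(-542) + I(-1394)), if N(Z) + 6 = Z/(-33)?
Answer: -207500601/696029155 ≈ -0.29812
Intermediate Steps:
G(M) = M/1929 (G(M) = M*(1/1929) = M/1929)
N(Z) = -6 - Z/33 (N(Z) = -6 + Z/(-33) = -6 + Z*(-1/33) = -6 - Z/33)
I(V) = -3 + 47356/(231*(-1400 + V)) (I(V) = -3 + ((1442 + (-6 - 1/33*32))/(V - 1400))/7 = -3 + ((1442 + (-6 - 32/33))/(-1400 + V))/7 = -3 + ((1442 - 230/33)/(-1400 + V))/7 = -3 + (47356/(33*(-1400 + V)))/7 = -3 + 47356/(231*(-1400 + V)))
1/(G(-542) + I(-1394)) = 1/((1/1929)*(-542) + (1017556 - 693*(-1394))/(231*(-1400 - 1394))) = 1/(-542/1929 + (1/231)*(1017556 + 966042)/(-2794)) = 1/(-542/1929 + (1/231)*(-1/2794)*1983598) = 1/(-542/1929 - 991799/322707) = 1/(-696029155/207500601) = -207500601/696029155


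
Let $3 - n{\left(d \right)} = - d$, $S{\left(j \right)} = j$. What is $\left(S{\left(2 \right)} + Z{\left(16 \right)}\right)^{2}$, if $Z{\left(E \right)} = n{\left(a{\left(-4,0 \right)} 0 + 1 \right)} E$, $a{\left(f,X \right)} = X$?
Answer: $4356$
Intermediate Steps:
$n{\left(d \right)} = 3 + d$ ($n{\left(d \right)} = 3 - - d = 3 + d$)
$Z{\left(E \right)} = 4 E$ ($Z{\left(E \right)} = \left(3 + \left(0 \cdot 0 + 1\right)\right) E = \left(3 + \left(0 + 1\right)\right) E = \left(3 + 1\right) E = 4 E$)
$\left(S{\left(2 \right)} + Z{\left(16 \right)}\right)^{2} = \left(2 + 4 \cdot 16\right)^{2} = \left(2 + 64\right)^{2} = 66^{2} = 4356$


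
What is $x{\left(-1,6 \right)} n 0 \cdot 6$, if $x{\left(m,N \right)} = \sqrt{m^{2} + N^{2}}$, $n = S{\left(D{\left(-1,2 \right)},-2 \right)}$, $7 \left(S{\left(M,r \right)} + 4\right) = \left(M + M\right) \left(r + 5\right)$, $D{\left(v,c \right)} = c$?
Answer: $0$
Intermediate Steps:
$S{\left(M,r \right)} = -4 + \frac{2 M \left(5 + r\right)}{7}$ ($S{\left(M,r \right)} = -4 + \frac{\left(M + M\right) \left(r + 5\right)}{7} = -4 + \frac{2 M \left(5 + r\right)}{7}$)
$n = - \frac{16}{7}$ ($n = -4 + \frac{10}{7} \cdot 2 + \frac{2}{7} \cdot 2 \left(-2\right) = -4 + \frac{20}{7} - \frac{8}{7} = - \frac{16}{7} \approx -2.2857$)
$x{\left(m,N \right)} = \sqrt{N^{2} + m^{2}}$
$x{\left(-1,6 \right)} n 0 \cdot 6 = \sqrt{6^{2} + \left(-1\right)^{2}} \left(- \frac{16}{7}\right) 0 \cdot 6 = \sqrt{36 + 1} \left(- \frac{16}{7}\right) 0 = \sqrt{37} \left(- \frac{16}{7}\right) 0 = - \frac{16 \sqrt{37}}{7} \cdot 0 = 0$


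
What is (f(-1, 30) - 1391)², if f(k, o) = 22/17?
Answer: 558140625/289 ≈ 1.9313e+6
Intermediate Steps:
f(k, o) = 22/17 (f(k, o) = 22*(1/17) = 22/17)
(f(-1, 30) - 1391)² = (22/17 - 1391)² = (-23625/17)² = 558140625/289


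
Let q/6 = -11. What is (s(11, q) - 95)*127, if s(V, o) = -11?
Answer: -13462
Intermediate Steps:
q = -66 (q = 6*(-11) = -66)
(s(11, q) - 95)*127 = (-11 - 95)*127 = -106*127 = -13462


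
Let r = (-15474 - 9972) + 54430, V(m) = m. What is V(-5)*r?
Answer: -144920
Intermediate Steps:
r = 28984 (r = -25446 + 54430 = 28984)
V(-5)*r = -5*28984 = -144920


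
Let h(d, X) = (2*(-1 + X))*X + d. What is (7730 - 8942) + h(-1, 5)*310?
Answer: 10878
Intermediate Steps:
h(d, X) = d + X*(-2 + 2*X) (h(d, X) = (-2 + 2*X)*X + d = X*(-2 + 2*X) + d = d + X*(-2 + 2*X))
(7730 - 8942) + h(-1, 5)*310 = (7730 - 8942) + (-1 - 2*5 + 2*5²)*310 = -1212 + (-1 - 10 + 2*25)*310 = -1212 + (-1 - 10 + 50)*310 = -1212 + 39*310 = -1212 + 12090 = 10878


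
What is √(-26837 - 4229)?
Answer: 7*I*√634 ≈ 176.26*I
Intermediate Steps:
√(-26837 - 4229) = √(-31066) = 7*I*√634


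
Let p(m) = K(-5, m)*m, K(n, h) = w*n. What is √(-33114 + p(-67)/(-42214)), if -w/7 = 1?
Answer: I*√59009770760914/42214 ≈ 181.97*I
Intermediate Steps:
w = -7 (w = -7*1 = -7)
K(n, h) = -7*n
p(m) = 35*m (p(m) = (-7*(-5))*m = 35*m)
√(-33114 + p(-67)/(-42214)) = √(-33114 + (35*(-67))/(-42214)) = √(-33114 - 2345*(-1/42214)) = √(-33114 + 2345/42214) = √(-1397872051/42214) = I*√59009770760914/42214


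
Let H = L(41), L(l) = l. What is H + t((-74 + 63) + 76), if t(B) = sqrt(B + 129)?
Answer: 41 + sqrt(194) ≈ 54.928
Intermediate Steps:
H = 41
t(B) = sqrt(129 + B)
H + t((-74 + 63) + 76) = 41 + sqrt(129 + ((-74 + 63) + 76)) = 41 + sqrt(129 + (-11 + 76)) = 41 + sqrt(129 + 65) = 41 + sqrt(194)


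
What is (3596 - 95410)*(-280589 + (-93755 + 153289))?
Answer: 20295943770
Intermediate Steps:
(3596 - 95410)*(-280589 + (-93755 + 153289)) = -91814*(-280589 + 59534) = -91814*(-221055) = 20295943770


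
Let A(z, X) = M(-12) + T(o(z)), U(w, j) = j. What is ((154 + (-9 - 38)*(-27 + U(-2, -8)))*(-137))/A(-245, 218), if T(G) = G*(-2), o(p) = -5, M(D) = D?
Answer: 246463/2 ≈ 1.2323e+5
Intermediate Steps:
T(G) = -2*G
A(z, X) = -2 (A(z, X) = -12 - 2*(-5) = -12 + 10 = -2)
((154 + (-9 - 38)*(-27 + U(-2, -8)))*(-137))/A(-245, 218) = ((154 + (-9 - 38)*(-27 - 8))*(-137))/(-2) = ((154 - 47*(-35))*(-137))*(-½) = ((154 + 1645)*(-137))*(-½) = (1799*(-137))*(-½) = -246463*(-½) = 246463/2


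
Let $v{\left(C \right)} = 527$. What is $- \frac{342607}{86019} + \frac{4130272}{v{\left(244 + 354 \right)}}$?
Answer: $\frac{355101313279}{45332013} \approx 7833.3$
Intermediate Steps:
$- \frac{342607}{86019} + \frac{4130272}{v{\left(244 + 354 \right)}} = - \frac{342607}{86019} + \frac{4130272}{527} = \frac{355101313279}{45332013}$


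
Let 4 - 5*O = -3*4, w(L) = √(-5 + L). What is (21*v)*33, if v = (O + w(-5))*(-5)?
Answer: -11088 - 3465*I*√10 ≈ -11088.0 - 10957.0*I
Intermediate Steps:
O = 16/5 (O = ⅘ - (-3)*4/5 = ⅘ - ⅕*(-12) = ⅘ + 12/5 = 16/5 ≈ 3.2000)
v = -16 - 5*I*√10 (v = (16/5 + √(-5 - 5))*(-5) = (16/5 + √(-10))*(-5) = (16/5 + I*√10)*(-5) = -16 - 5*I*√10 ≈ -16.0 - 15.811*I)
(21*v)*33 = (21*(-16 - 5*I*√10))*33 = (-336 - 105*I*√10)*33 = -11088 - 3465*I*√10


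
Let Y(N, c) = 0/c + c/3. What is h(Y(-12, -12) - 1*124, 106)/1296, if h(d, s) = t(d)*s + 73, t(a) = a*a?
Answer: 1736777/1296 ≈ 1340.1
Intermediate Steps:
t(a) = a²
Y(N, c) = c/3 (Y(N, c) = 0 + c*(⅓) = 0 + c/3 = c/3)
h(d, s) = 73 + s*d² (h(d, s) = d²*s + 73 = s*d² + 73 = 73 + s*d²)
h(Y(-12, -12) - 1*124, 106)/1296 = (73 + 106*((⅓)*(-12) - 1*124)²)/1296 = (73 + 106*(-4 - 124)²)*(1/1296) = (73 + 106*(-128)²)*(1/1296) = (73 + 106*16384)*(1/1296) = (73 + 1736704)*(1/1296) = 1736777*(1/1296) = 1736777/1296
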